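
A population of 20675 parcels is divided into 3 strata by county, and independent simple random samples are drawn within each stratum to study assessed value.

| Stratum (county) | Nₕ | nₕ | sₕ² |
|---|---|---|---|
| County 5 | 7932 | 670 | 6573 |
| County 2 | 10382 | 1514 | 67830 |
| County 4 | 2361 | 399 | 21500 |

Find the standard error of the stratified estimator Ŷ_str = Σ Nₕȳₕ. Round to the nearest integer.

Var(Ŷ_str) = Σₕ Nₕ²(1 − fₕ)sₕ²/nₕ.
County 5: 7932²·(1 − 670/7932)·6573/670 = 5.6510322 × 10^8.
County 2: 10382²·(1 − 1514/10382)·67830/1514 = 4.1247977 × 10^9.
County 4: 2361²·(1 − 399/2361)·21500/399 = 2.4960918 × 10^8.
Sum = 4.9395101 × 10^9.
SE = √(4.9395101 × 10^9) = 70282.

70282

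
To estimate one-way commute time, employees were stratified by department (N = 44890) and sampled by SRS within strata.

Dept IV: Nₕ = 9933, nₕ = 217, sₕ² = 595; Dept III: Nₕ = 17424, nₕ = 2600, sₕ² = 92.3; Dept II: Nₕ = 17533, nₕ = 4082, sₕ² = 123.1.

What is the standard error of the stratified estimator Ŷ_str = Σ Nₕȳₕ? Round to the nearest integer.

Var(Ŷ_str) = Σₕ Nₕ²(1 − fₕ)sₕ²/nₕ.
Dept IV: 9933²·(1 − 217/9933)·595/217 = 2.6462153 × 10^8.
Dept III: 17424²·(1 − 2600/17424)·92.3/2600 = 9.1694148 × 10^6.
Dept II: 17533²·(1 − 4082/17533)·123.1/4082 = 7.1120673 × 10^6.
Sum = 2.8090301 × 10^8.
SE = √(2.8090301 × 10^8) = 16760.

16760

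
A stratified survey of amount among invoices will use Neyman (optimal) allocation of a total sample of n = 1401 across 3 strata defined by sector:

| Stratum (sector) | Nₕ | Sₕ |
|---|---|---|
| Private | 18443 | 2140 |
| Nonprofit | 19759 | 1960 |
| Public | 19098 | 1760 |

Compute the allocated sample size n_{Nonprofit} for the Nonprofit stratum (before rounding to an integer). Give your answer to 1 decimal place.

Neyman allocation: nₕ = n·NₕSₕ / Σⱼ NⱼSⱼ.
Σ NⱼSⱼ = 18443·2140 + 19759·1960 + 19098·1760 = 1.1180814 × 10^8.
n_{Nonprofit} = 1401·19759·1960 / (1.1180814 × 10^8) = 485.3.

485.3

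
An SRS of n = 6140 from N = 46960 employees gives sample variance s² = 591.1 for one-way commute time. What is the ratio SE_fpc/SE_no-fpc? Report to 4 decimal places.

f = n/N = 6140/46960 = 0.13074957.
SE_no-fpc = √(s²/n) = 0.31027465; SE_fpc = √((1−f)s²/n) = 0.28928023.
Ratio = √(1−f) = 0.93233600.

0.9323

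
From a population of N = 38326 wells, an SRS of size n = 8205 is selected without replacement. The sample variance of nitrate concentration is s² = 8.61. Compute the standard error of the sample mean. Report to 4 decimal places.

0.0287

Under SRS without replacement, Var(ȳ) = (1 − f)·s²/n with f = n/N = 8205/38326 = 0.21408443.
Var(ȳ) = (1 − 0.21408443)·8.61/8205 = 0.78591557·0.0010493601 = 8.2470847 × 10^-4.
SE(ȳ) = √(8.2470847 × 10^-4) = 0.0287.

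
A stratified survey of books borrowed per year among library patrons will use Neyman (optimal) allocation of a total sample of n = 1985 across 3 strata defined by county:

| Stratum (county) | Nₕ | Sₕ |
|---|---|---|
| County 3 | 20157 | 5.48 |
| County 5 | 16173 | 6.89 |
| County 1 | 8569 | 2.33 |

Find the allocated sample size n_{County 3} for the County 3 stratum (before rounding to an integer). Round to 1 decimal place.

Neyman allocation: nₕ = n·NₕSₕ / Σⱼ NⱼSⱼ.
Σ NⱼSⱼ = 20157·5.48 + 16173·6.89 + 8569·2.33 = 241858.1.
n_{County 3} = 1985·20157·5.48 / 241858.1 = 906.6.

906.6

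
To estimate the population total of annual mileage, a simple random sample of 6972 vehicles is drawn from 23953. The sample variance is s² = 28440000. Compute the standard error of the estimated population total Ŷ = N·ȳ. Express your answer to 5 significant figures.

1.2881 × 10^6

Var(Ŷ) = N²·Var(ȳ) = N²·(1 − n/N)·s²/n.
f = 6972/23953 = 0.29107001; Var(ȳ) = 0.70892999·28440000/6972 = 2891.8487.
Var(Ŷ) = 23953² · 2891.8487 = 1.6591872 × 10^12.
SE(Ŷ) = √(1.6591872 × 10^12) = 1.2881 × 10^6.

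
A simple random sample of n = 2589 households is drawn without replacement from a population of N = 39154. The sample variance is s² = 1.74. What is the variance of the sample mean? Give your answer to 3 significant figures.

Under SRS without replacement, Var(ȳ) = (1 − f)·s²/n with f = n/N = 2589/39154 = 0.06612351.
Var(ȳ) = (1 − 0.06612351)·1.74/2589 = 0.93387649·6.7207416 × 10^-4 = 6.2763426 × 10^-4.

6.28 × 10^-4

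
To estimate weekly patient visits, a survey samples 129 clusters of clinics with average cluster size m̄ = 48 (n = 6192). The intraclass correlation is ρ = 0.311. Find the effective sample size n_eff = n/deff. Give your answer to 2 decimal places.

deff = 1 + (48 − 1)·0.311 = 1 + 14.617 = 15.617.
n_eff = 6192 / 15.617 = 396.49.

396.49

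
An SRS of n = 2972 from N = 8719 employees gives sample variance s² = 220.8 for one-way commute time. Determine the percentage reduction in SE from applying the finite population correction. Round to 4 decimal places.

f = n/N = 2972/8719 = 0.34086478.
SE_no-fpc = √(s²/n) = 0.27256817; SE_fpc = √((1−f)s²/n) = 0.22129031.
Ratio = √(1−f) = 0.81187143. Reduction = 100·(1 − 0.81187143) = 18.8129%.

18.8129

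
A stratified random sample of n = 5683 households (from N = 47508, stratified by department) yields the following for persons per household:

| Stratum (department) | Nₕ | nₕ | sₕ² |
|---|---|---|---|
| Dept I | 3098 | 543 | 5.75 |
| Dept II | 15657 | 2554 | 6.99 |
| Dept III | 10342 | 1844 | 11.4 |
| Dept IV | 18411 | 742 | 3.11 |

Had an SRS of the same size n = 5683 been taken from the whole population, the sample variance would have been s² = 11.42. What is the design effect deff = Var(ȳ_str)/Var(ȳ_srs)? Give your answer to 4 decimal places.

Var(ȳ_str) = Σ Wₕ²(1−fₕ)sₕ²/nₕ with Wₕ = Nₕ/47508:
  Dept I: (3098/47508)²·(1−543/3098)·5.75/543 = 3.7137002 × 10^-5
  Dept II: (15657/47508)²·(1−2554/15657)·6.99/2554 = 2.4877233 × 10^-4
  Dept III: (10342/47508)²·(1−1844/10342)·11.4/1844 = 2.4073082 × 10^-4
  Dept IV: (18411/47508)²·(1−742/18411)·3.11/742 = 6.0410487 × 10^-4
  → Var(ȳ_str) = 0.001130745.
Var(ȳ_srs) = (1 − 5683/47508)·11.42/5683 = 0.0017691215.
deff = 0.001130745 / 0.0017691215 = 0.6392.

0.6392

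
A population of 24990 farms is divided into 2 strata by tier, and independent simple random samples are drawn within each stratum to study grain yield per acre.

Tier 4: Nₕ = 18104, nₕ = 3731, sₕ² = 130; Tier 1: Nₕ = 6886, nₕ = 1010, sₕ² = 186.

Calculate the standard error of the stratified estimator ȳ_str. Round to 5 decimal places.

0.16263

Var(ȳ_str) = Σₕ Wₕ²(1 − fₕ)sₕ²/nₕ with Wₕ = Nₕ/N, N = 24990.
Tier 4: Wₕ = 0.72444978; term = 0.72444978²·(1 − 0.20608705)·130/3731 = 0.014518026.
Tier 1: Wₕ = 0.27555022; term = 0.27555022²·(1 − 0.14667441)·186/1010 = 0.011931852.
Sum = 0.026449878.
SE = √(0.026449878) = 0.16263.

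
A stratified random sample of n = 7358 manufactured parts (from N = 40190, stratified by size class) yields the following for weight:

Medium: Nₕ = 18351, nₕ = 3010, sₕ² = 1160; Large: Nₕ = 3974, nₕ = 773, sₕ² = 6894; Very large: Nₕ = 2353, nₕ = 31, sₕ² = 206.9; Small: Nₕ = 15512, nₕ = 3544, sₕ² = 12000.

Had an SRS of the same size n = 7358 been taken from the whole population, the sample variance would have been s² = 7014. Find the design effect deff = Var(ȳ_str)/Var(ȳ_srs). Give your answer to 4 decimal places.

0.7052

Var(ȳ_str) = Σ Wₕ²(1−fₕ)sₕ²/nₕ with Wₕ = Nₕ/40190:
  Medium: (18351/40190)²·(1−3010/18351)·1160/3010 = 0.067169001
  Large: (3974/40190)²·(1−773/3974)·6894/773 = 0.070237543
  Very large: (2353/40190)²·(1−31/2353)·206.9/31 = 0.022575996
  Small: (15512/40190)²·(1−3544/15512)·12000/3544 = 0.38917138
  → Var(ȳ_str) = 0.54915392.
Var(ȳ_srs) = (1 − 7358/40190)·7014/7358 = 0.77872714.
deff = 0.54915392 / 0.77872714 = 0.7052.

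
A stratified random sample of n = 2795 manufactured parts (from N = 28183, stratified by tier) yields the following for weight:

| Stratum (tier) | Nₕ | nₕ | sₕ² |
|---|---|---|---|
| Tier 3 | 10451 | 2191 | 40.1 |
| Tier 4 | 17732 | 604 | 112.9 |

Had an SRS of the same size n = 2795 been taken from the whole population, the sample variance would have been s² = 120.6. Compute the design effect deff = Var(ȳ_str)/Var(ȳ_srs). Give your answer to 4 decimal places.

Var(ȳ_str) = Σ Wₕ²(1−fₕ)sₕ²/nₕ with Wₕ = Nₕ/28183:
  Tier 3: (10451/28183)²·(1−2191/10451)·40.1/2191 = 0.0019891404
  Tier 4: (17732/28183)²·(1−604/17732)·112.9/604 = 0.071473811
  → Var(ȳ_str) = 0.073462951.
Var(ȳ_srs) = (1 − 2795/28183)·120.6/2795 = 0.038869304.
deff = 0.073462951 / 0.038869304 = 1.8900.

1.8900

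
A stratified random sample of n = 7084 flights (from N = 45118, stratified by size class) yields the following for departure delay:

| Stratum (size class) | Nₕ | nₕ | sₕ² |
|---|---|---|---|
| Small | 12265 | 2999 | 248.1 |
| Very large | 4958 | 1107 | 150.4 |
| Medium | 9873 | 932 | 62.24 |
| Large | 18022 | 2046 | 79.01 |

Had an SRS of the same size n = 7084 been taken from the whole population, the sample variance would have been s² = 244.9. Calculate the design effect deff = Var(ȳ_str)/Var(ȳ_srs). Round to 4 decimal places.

0.4890

Var(ȳ_str) = Σ Wₕ²(1−fₕ)sₕ²/nₕ with Wₕ = Nₕ/45118:
  Small: (12265/45118)²·(1−2999/12265)·248.1/2999 = 0.0046186012
  Very large: (4958/45118)²·(1−1107/4958)·150.4/1107 = 0.0012743261
  Medium: (9873/45118)²·(1−932/9873)·62.24/932 = 0.0028959378
  Large: (18022/45118)²·(1−2046/18022)·79.01/2046 = 0.0054619509
  → Var(ȳ_str) = 0.014250816.
Var(ȳ_srs) = (1 − 7084/45118)·244.9/7084 = 0.029142875.
deff = 0.014250816 / 0.029142875 = 0.4890.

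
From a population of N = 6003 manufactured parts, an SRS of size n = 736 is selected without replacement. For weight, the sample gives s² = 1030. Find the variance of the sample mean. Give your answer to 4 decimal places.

Under SRS without replacement, Var(ȳ) = (1 − f)·s²/n with f = n/N = 736/6003 = 0.12260536.
Var(ȳ) = (1 − 0.12260536)·1030/736 = 0.87739464·1.3994565 = 1.2278756.

1.2279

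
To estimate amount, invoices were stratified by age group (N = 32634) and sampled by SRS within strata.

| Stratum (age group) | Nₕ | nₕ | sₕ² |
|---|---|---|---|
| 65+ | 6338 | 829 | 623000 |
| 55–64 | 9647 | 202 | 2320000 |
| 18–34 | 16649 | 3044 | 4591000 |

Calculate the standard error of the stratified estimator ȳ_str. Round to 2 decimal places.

Var(ȳ_str) = Σₕ Wₕ²(1 − fₕ)sₕ²/nₕ with Wₕ = Nₕ/N, N = 32634.
65+: Wₕ = 0.19421462; term = 0.19421462²·(1 − 0.13079836)·623000/829 = 24.638707.
55–64: Wₕ = 0.29561194; term = 0.29561194²·(1 − 0.02093915)·2320000/202 = 982.63049.
18–34: Wₕ = 0.51017344; term = 0.51017344²·(1 − 0.18283380)·4591000/3044 = 320.78107.
Sum = 1328.0503.
SE = √(1328.0503) = 36.44.

36.44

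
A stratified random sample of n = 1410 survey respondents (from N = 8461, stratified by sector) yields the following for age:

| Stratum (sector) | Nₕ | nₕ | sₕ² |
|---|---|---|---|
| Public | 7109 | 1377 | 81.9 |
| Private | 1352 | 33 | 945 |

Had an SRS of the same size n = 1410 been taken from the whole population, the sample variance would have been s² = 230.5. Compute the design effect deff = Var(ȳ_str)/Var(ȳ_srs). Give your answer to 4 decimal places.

5.4847

Var(ȳ_str) = Σ Wₕ²(1−fₕ)sₕ²/nₕ with Wₕ = Nₕ/8461:
  Public: (7109/8461)²·(1−1377/7109)·81.9/1377 = 0.033854879
  Private: (1352/8461)²·(1−33/1352)·945/33 = 0.713339
  → Var(ȳ_str) = 0.74719388.
Var(ȳ_srs) = (1 − 1410/8461)·230.5/1410 = 0.13623253.
deff = 0.74719388 / 0.13623253 = 5.4847.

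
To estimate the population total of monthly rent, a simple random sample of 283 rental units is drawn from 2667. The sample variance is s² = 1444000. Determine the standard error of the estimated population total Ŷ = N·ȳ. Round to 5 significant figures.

180120

Var(Ŷ) = N²·Var(ȳ) = N²·(1 − n/N)·s²/n.
f = 283/2667 = 0.10611174; Var(ȳ) = 0.89388826·1444000/283 = 4561.0412.
Var(Ŷ) = 2667² · 4561.0412 = 3.244218 × 10^10.
SE(Ŷ) = √(3.244218 × 10^10) = 180120.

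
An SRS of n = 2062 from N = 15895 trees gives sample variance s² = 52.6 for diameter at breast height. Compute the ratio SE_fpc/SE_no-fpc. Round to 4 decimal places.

f = n/N = 2062/15895 = 0.12972633.
SE_no-fpc = √(s²/n) = 0.15971604; SE_fpc = √((1−f)s²/n) = 0.14899664.
Ratio = √(1−f) = 0.93288460.

0.9329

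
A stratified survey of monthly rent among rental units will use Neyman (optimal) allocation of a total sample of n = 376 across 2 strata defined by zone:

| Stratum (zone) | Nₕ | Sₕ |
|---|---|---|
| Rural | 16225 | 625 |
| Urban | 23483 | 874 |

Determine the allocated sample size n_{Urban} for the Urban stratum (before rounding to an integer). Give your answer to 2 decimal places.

Neyman allocation: nₕ = n·NₕSₕ / Σⱼ NⱼSⱼ.
Σ NⱼSⱼ = 16225·625 + 23483·874 = 3.0664767 × 10^7.
n_{Urban} = 376·23483·874 / (3.0664767 × 10^7) = 251.66.

251.66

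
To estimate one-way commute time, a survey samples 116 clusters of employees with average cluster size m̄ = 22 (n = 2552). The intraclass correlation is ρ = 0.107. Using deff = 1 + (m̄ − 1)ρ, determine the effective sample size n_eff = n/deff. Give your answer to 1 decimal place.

deff = 1 + (22 − 1)·0.107 = 1 + 2.247 = 3.247.
n_eff = 2552 / 3.247 = 786.0.

786.0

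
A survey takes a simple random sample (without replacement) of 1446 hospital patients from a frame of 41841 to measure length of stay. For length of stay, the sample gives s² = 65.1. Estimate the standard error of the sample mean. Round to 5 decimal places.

Under SRS without replacement, Var(ȳ) = (1 − f)·s²/n with f = n/N = 1446/41841 = 0.03455940.
Var(ȳ) = (1 − 0.03455940)·65.1/1446 = 0.96544060·0.045020747 = 0.043464857.
SE(ȳ) = √(0.043464857) = 0.20848.

0.20848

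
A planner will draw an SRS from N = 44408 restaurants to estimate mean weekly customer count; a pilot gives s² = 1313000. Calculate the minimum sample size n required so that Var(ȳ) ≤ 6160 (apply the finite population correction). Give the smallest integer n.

Without fpc, n₀ = s²/D = 1313000/6160 = 213.1494.
With fpc, (1 − n/N)·s²/n ≤ D requires n ≥ n₀/(1 + n₀/N) = 213.1494/(1 + 213.1494/44408) = 212.1312.
Rounding up, n = 213.

213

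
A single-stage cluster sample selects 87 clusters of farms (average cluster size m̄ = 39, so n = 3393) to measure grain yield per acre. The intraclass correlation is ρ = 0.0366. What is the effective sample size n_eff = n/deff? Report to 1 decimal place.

deff = 1 + (39 − 1)·0.0366 = 1 + 1.3908 = 2.3908.
n_eff = 3393 / 2.3908 = 1419.2.

1419.2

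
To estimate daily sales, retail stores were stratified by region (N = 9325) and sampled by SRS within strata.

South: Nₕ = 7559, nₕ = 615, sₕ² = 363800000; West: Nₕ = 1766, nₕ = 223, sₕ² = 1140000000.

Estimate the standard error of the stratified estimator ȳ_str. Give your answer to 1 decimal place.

Var(ȳ_str) = Σₕ Wₕ²(1 − fₕ)sₕ²/nₕ with Wₕ = Nₕ/N, N = 9325.
South: Wₕ = 0.81061662; term = 0.81061662²·(1 − 0.08135997)·363800000/615 = 357078.71.
West: Wₕ = 0.18938338; term = 0.18938338²·(1 − 0.12627407)·1140000000/223 = 160198.68.
Sum = 517277.39.
SE = √(517277.39) = 719.2.

719.2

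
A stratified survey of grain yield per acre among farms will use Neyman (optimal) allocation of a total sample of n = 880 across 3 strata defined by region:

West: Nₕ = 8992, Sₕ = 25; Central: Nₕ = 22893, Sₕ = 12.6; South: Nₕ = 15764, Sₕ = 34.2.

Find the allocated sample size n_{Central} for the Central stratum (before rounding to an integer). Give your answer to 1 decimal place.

Neyman allocation: nₕ = n·NₕSₕ / Σⱼ NⱼSⱼ.
Σ NⱼSⱼ = 8992·25 + 22893·12.6 + 15764·34.2 = 1.0523806 × 10^6.
n_{Central} = 880·22893·12.6 / (1.0523806 × 10^6) = 241.2.

241.2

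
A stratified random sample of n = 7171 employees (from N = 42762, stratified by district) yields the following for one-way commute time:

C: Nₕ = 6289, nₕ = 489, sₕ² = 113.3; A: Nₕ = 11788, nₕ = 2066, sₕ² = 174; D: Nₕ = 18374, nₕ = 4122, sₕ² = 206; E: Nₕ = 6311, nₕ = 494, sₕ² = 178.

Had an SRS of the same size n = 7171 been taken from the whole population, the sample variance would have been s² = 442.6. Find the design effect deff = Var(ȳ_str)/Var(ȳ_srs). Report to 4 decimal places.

Var(ȳ_str) = Σ Wₕ²(1−fₕ)sₕ²/nₕ with Wₕ = Nₕ/42762:
  C: (6289/42762)²·(1−489/6289)·113.3/489 = 0.004621837
  A: (11788/42762)²·(1−2066/11788)·174/2066 = 0.0052783557
  D: (18374/42762)²·(1−4122/18374)·206/4122 = 0.0071568636
  E: (6311/42762)²·(1−494/6311)·178/494 = 0.0072339296
  → Var(ȳ_str) = 0.024290986.
Var(ȳ_srs) = (1 − 7171/42762)·442.6/7171 = 0.051370509.
deff = 0.024290986 / 0.051370509 = 0.4729.

0.4729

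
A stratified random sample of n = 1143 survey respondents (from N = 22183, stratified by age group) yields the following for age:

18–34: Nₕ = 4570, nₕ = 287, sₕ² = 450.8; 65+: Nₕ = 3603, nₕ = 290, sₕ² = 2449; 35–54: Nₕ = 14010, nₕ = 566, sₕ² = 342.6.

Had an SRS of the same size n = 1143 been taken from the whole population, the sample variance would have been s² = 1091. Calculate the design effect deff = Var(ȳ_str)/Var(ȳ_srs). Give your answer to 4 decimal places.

0.5512

Var(ȳ_str) = Σ Wₕ²(1−fₕ)sₕ²/nₕ with Wₕ = Nₕ/22183:
  18–34: (4570/22183)²·(1−287/4570)·450.8/287 = 0.0624778
  65+: (3603/22183)²·(1−290/3603)·2449/290 = 0.20484998
  35–54: (14010/22183)²·(1−566/14010)·342.6/566 = 0.23168452
  → Var(ȳ_str) = 0.4990123.
Var(ȳ_srs) = (1 − 1143/22183)·1091/1143 = 0.90532388.
deff = 0.4990123 / 0.90532388 = 0.5512.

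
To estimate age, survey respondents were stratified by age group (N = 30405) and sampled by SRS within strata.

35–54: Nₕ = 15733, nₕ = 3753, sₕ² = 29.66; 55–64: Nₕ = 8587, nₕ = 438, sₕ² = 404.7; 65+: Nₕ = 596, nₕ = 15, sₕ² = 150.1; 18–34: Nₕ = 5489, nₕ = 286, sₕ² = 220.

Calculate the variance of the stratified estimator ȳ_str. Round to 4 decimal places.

0.0991

Var(ȳ_str) = Σₕ Wₕ²(1 − fₕ)sₕ²/nₕ with Wₕ = Nₕ/N, N = 30405.
35–54: Wₕ = 0.51744779; term = 0.51744779²·(1 − 0.23854319)·29.66/3753 = 0.0016112797.
55–64: Wₕ = 0.28242065; term = 0.28242065²·(1 − 0.05100734)·404.7/438 = 0.069938266.
65+: Wₕ = 0.01960204; term = 0.01960204²·(1 − 0.02516779)·150.1/15 = 0.0037481918.
18–34: Wₕ = 0.18052952; term = 0.18052952²·(1 − 0.05210421)·220/286 = 0.02376368.
Sum = 0.099061418.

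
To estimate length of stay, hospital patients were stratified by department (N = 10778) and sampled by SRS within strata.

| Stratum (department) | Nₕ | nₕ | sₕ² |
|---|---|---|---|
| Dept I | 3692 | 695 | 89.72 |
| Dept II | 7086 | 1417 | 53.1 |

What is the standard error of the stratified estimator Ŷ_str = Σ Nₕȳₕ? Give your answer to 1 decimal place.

1712.8

Var(Ŷ_str) = Σₕ Nₕ²(1 − fₕ)sₕ²/nₕ.
Dept I: 3692²·(1 − 695/3692)·89.72/695 = 1.42841 × 10^6.
Dept II: 7086²·(1 − 1417/7086)·53.1/1417 = 1.5053319 × 10^6.
Sum = 2.9337419 × 10^6.
SE = √(2.9337419 × 10^6) = 1712.8.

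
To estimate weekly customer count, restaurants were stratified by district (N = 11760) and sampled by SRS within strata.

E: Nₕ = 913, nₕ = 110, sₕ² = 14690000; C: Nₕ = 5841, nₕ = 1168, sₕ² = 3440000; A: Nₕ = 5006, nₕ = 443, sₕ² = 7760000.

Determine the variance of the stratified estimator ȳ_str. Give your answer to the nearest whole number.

Var(ȳ_str) = Σₕ Wₕ²(1 − fₕ)sₕ²/nₕ with Wₕ = Nₕ/N, N = 11760.
E: Wₕ = 0.07763605; term = 0.07763605²·(1 − 0.12048193)·14690000/110 = 707.94707.
C: Wₕ = 0.49668367; term = 0.49668367²·(1 − 0.19996576)·3440000/1168 = 581.27808.
A: Wₕ = 0.42568027; term = 0.42568027²·(1 − 0.08849381)·7760000/443 = 2893.2414.
Sum = 4182.4666.

4182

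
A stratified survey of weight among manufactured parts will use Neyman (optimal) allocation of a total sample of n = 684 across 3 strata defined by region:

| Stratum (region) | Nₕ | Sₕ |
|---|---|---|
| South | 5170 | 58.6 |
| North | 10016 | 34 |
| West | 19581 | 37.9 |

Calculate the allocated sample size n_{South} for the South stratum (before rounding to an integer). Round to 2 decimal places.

Neyman allocation: nₕ = n·NₕSₕ / Σⱼ NⱼSⱼ.
Σ NⱼSⱼ = 5170·58.6 + 10016·34 + 19581·37.9 = 1.3856259 × 10^6.
n_{South} = 684·5170·58.6 / (1.3856259 × 10^6) = 149.55.

149.55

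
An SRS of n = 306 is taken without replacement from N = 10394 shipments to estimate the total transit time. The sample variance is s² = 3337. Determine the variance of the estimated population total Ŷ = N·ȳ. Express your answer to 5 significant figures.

Var(Ŷ) = N²·Var(ȳ) = N²·(1 − n/N)·s²/n.
f = 306/10394 = 0.02944006; Var(ȳ) = 0.97055994·3337/306 = 10.584178.
Var(Ŷ) = 10394² · 10.584178 = 1.1434642 × 10^9.

1.1435 × 10^9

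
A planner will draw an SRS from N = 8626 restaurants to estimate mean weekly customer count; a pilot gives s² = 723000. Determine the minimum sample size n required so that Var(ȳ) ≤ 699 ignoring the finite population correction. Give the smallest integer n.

Without fpc, n₀ = s²/D = 723000/699 = 1034.3348.
Rounding up, n = 1035.

1035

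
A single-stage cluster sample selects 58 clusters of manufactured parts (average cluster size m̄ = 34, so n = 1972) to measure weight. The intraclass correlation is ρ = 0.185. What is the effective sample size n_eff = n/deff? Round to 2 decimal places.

deff = 1 + (34 − 1)·0.185 = 1 + 6.105 = 7.105.
n_eff = 1972 / 7.105 = 277.55.

277.55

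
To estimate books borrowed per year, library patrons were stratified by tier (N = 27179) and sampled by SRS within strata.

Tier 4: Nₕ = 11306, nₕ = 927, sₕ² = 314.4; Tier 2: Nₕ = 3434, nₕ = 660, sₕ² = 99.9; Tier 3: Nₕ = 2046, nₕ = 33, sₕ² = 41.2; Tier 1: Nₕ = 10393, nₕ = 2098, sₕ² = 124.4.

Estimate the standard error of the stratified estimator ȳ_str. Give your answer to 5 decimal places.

Var(ȳ_str) = Σₕ Wₕ²(1 − fₕ)sₕ²/nₕ with Wₕ = Nₕ/N, N = 27179.
Tier 4: Wₕ = 0.41598293; term = 0.41598293²·(1 − 0.08199186)·314.4/927 = 0.053876621.
Tier 2: Wₕ = 0.12634755; term = 0.12634755²·(1 − 0.19219569)·99.9/660 = 0.001951917.
Tier 3: Wₕ = 0.07527871; term = 0.07527871²·(1 − 0.01612903)·41.2/33 = 0.0069609054.
Tier 1: Wₕ = 0.38239082; term = 0.38239082²·(1 − 0.20186664)·124.4/2098 = 0.0069199868.
Sum = 0.06970943.
SE = √(0.06970943) = 0.26403.

0.26403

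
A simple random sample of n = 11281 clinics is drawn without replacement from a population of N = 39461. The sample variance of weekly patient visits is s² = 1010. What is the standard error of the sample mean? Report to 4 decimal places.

Under SRS without replacement, Var(ȳ) = (1 − f)·s²/n with f = n/N = 11281/39461 = 0.28587720.
Var(ȳ) = (1 − 0.28587720)·1010/11281 = 0.71412280·0.08953107 = 0.063936179.
SE(ȳ) = √(0.063936179) = 0.2529.

0.2529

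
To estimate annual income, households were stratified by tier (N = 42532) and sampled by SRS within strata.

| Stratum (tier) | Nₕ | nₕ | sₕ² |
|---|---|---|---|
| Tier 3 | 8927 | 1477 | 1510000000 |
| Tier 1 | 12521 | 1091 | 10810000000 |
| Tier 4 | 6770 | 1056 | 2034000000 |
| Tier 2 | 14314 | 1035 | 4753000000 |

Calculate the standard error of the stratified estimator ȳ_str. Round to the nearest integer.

Var(ȳ_str) = Σₕ Wₕ²(1 − fₕ)sₕ²/nₕ with Wₕ = Nₕ/N, N = 42532.
Tier 3: Wₕ = 0.20988902; term = 0.20988902²·(1 − 0.16545312)·1510000000/1477 = 37586.047.
Tier 1: Wₕ = 0.29439011; term = 0.29439011²·(1 − 0.08713362)·10810000000/1091 = 783889.02.
Tier 4: Wₕ = 0.15917427; term = 0.15917427²·(1 − 0.15598227)·2034000000/1056 = 41189.292.
Tier 2: Wₕ = 0.33654660; term = 0.33654660²·(1 − 0.07230683)·4753000000/1035 = 482527.69.
Sum = 1.345192 × 10^6.
SE = √(1.345192 × 10^6) = 1160.

1160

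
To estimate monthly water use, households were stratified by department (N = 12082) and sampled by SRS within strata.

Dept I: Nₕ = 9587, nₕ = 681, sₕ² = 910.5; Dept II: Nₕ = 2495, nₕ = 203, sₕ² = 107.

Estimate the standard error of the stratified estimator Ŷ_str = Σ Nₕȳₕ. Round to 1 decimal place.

Var(Ŷ_str) = Σₕ Nₕ²(1 − fₕ)sₕ²/nₕ.
Dept I: 9587²·(1 − 681/9587)·910.5/681 = 1.1415587 × 10^8.
Dept II: 2495²·(1 − 203/2495)·107/203 = 3.0142058 × 10^6.
Sum = 1.1717008 × 10^8.
SE = √(1.1717008 × 10^8) = 10824.5.

10824.5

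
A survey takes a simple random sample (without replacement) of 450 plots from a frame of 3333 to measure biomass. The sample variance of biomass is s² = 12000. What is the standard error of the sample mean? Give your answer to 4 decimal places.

4.8027

Under SRS without replacement, Var(ȳ) = (1 − f)·s²/n with f = n/N = 450/3333 = 0.13501350.
Var(ȳ) = (1 − 0.13501350)·12000/450 = 0.86498650·26.666667 = 23.066307.
SE(ȳ) = √(23.066307) = 4.8027.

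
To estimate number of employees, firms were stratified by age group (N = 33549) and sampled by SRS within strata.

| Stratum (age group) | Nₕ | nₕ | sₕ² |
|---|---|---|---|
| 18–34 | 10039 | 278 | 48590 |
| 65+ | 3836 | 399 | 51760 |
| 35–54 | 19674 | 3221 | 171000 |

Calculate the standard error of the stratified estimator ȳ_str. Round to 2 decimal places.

5.66

Var(ȳ_str) = Σₕ Wₕ²(1 − fₕ)sₕ²/nₕ with Wₕ = Nₕ/N, N = 33549.
18–34: Wₕ = 0.29923396; term = 0.29923396²·(1 − 0.02769200)·48590/278 = 15.216953.
65+: Wₕ = 0.11434022; term = 0.11434022²·(1 − 0.10401460)·51760/399 = 1.5195687.
35–54: Wₕ = 0.58642582; term = 0.58642582²·(1 − 0.16371861)·171000/3221 = 15.268065.
Sum = 32.004587.
SE = √(32.004587) = 5.66.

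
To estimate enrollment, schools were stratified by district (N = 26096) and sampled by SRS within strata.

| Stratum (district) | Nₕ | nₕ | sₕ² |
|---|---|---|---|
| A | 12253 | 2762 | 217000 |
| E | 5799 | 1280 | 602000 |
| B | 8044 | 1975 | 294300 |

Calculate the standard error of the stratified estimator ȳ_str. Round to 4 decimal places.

6.4959

Var(ȳ_str) = Σₕ Wₕ²(1 − fₕ)sₕ²/nₕ with Wₕ = Nₕ/N, N = 26096.
A: Wₕ = 0.46953556; term = 0.46953556²·(1 − 0.22541418)·217000/2762 = 13.416603.
E: Wₕ = 0.22221796; term = 0.22221796²·(1 − 0.22072771)·602000/1280 = 18.098146.
B: Wₕ = 0.30824647; term = 0.30824647²·(1 − 0.24552461)·294300/1975 = 10.682293.
Sum = 42.197042.
SE = √(42.197042) = 6.4959.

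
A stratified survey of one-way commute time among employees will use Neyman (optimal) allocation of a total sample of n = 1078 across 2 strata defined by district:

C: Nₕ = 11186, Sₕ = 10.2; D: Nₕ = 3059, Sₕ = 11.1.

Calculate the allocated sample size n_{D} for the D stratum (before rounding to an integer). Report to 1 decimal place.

247.2

Neyman allocation: nₕ = n·NₕSₕ / Σⱼ NⱼSⱼ.
Σ NⱼSⱼ = 11186·10.2 + 3059·11.1 = 148052.1.
n_{D} = 1078·3059·11.1 / 148052.1 = 247.2.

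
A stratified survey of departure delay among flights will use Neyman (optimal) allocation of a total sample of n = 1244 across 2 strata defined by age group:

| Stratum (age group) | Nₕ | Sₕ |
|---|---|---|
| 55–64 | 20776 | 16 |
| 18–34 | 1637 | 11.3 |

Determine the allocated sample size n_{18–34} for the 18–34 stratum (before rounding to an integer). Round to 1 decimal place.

Neyman allocation: nₕ = n·NₕSₕ / Σⱼ NⱼSⱼ.
Σ NⱼSⱼ = 20776·16 + 1637·11.3 = 350914.1.
n_{18–34} = 1244·1637·11.3 / 350914.1 = 65.6.

65.6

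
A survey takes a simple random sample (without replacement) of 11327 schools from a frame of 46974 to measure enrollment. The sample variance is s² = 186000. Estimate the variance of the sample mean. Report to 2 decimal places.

12.46

Under SRS without replacement, Var(ȳ) = (1 − f)·s²/n with f = n/N = 11327/46974 = 0.24113339.
Var(ȳ) = (1 − 0.24113339)·186000/11327 = 0.75886661·16.420941 = 12.461304.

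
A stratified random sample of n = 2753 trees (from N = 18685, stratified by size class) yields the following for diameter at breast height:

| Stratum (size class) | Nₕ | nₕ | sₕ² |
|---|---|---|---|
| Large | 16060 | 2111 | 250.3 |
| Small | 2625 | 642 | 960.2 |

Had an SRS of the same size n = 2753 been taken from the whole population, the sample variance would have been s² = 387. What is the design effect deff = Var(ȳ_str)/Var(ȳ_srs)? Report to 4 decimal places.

Var(ȳ_str) = Σ Wₕ²(1−fₕ)sₕ²/nₕ with Wₕ = Nₕ/18685:
  Large: (16060/18685)²·(1−2111/16060)·250.3/2111 = 0.076080792
  Small: (2625/18685)²·(1−642/2625)·960.2/642 = 0.022299365
  → Var(ȳ_str) = 0.098380157.
Var(ȳ_srs) = (1 − 2753/18685)·387/2753 = 0.11986212.
deff = 0.098380157 / 0.11986212 = 0.8208.

0.8208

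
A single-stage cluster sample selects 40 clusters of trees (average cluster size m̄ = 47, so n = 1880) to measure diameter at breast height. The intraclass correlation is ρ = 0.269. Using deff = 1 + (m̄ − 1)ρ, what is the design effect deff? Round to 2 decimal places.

deff = 1 + (47 − 1)·0.269 = 1 + 12.374 = 13.374.

13.37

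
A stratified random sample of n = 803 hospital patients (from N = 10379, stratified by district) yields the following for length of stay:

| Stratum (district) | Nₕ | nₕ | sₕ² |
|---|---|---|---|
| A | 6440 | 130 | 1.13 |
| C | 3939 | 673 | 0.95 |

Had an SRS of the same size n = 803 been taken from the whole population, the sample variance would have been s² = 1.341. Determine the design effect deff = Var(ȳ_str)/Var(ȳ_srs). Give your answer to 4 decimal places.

Var(ȳ_str) = Σ Wₕ²(1−fₕ)sₕ²/nₕ with Wₕ = Nₕ/10379:
  A: (6440/10379)²·(1−130/6440)·1.13/130 = 0.003278984
  C: (3939/10379)²·(1−673/3939)·0.95/673 = 1.6857753 × 10^-4
  → Var(ȳ_str) = 0.0034475615.
Var(ȳ_srs) = (1 − 803/10379)·1.341/803 = 0.0015407843.
deff = 0.0034475615 / 0.0015407843 = 2.2375.

2.2375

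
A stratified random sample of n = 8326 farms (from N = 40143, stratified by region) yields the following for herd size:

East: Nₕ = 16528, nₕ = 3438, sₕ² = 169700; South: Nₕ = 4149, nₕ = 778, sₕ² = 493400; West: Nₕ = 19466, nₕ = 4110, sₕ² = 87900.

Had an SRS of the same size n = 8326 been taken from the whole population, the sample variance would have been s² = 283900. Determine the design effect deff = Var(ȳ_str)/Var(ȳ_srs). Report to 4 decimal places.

Var(ȳ_str) = Σ Wₕ²(1−fₕ)sₕ²/nₕ with Wₕ = Nₕ/40143:
  East: (16528/40143)²·(1−3438/16528)·169700/3438 = 6.6269893
  South: (4149/40143)²·(1−778/4149)·493400/778 = 5.5042999
  West: (19466/40143)²·(1−4110/19466)·87900/4110 = 3.9671829
  → Var(ȳ_str) = 16.098472.
Var(ȳ_srs) = (1 − 8326/40143)·283900/8326 = 27.025789.
deff = 16.098472 / 27.025789 = 0.5957.

0.5957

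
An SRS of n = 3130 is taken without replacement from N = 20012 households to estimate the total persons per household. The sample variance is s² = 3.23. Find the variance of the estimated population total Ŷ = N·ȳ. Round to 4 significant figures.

Var(Ŷ) = N²·Var(ȳ) = N²·(1 − n/N)·s²/n.
f = 3130/20012 = 0.15640616; Var(ȳ) = 0.84359384·3.23/3130 = 8.7054572 × 10^-4.
Var(Ŷ) = 20012² · (8.7054572 × 10^-4) = 348636.28.

348600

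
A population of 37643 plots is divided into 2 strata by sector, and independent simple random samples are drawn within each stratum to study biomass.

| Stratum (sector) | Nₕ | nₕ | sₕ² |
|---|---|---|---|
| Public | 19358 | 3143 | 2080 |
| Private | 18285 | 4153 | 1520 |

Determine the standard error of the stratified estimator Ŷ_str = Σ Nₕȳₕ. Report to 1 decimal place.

17386.9

Var(Ŷ_str) = Σₕ Nₕ²(1 − fₕ)sₕ²/nₕ.
Public: 19358²·(1 − 3143/19358)·2080/3143 = 2.0772865 × 10^8.
Private: 18285²·(1 − 4153/18285)·1520/4153 = 9.4575849 × 10^7.
Sum = 3.023045 × 10^8.
SE = √(3.023045 × 10^8) = 17386.9.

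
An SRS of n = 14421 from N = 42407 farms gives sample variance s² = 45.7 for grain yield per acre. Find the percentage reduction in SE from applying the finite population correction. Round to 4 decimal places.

f = n/N = 14421/42407 = 0.34006178.
SE_no-fpc = √(s²/n) = 0.05629378; SE_fpc = √((1−f)s²/n) = 0.045731142.
Ratio = √(1−f) = 0.81236582. Reduction = 100·(1 − 0.81236582) = 18.7634%.

18.7634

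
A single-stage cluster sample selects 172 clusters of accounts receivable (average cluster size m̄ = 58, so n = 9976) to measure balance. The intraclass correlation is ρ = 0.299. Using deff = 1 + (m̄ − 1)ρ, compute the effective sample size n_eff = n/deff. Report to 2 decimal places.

deff = 1 + (58 − 1)·0.299 = 1 + 17.043 = 18.043.
n_eff = 9976 / 18.043 = 552.90.

552.90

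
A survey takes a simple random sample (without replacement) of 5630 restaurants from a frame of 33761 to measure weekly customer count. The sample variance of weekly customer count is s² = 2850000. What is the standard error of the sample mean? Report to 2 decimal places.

Under SRS without replacement, Var(ȳ) = (1 − f)·s²/n with f = n/N = 5630/33761 = 0.16676046.
Var(ȳ) = (1 − 0.16676046)·2850000/5630 = 0.83323954·506.2167 = 421.79977.
SE(ȳ) = √(421.79977) = 20.54.

20.54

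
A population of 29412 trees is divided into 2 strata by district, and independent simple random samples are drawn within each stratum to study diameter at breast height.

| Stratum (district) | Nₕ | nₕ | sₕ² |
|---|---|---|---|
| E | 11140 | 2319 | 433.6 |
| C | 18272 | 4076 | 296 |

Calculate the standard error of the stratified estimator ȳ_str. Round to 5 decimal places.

0.20740

Var(ȳ_str) = Σₕ Wₕ²(1 − fₕ)sₕ²/nₕ with Wₕ = Nₕ/N, N = 29412.
E: Wₕ = 0.37875697; term = 0.37875697²·(1 − 0.20816876)·433.6/2319 = 0.021239409.
C: Wₕ = 0.62124303; term = 0.62124303²·(1 − 0.22307356)·296/4076 = 0.021775117.
Sum = 0.043014526.
SE = √(0.043014526) = 0.20740.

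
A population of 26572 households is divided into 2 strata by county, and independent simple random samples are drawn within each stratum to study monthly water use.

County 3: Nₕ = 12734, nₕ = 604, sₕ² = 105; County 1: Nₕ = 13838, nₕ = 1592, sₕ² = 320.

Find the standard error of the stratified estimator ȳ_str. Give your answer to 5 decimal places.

0.29372

Var(ȳ_str) = Σₕ Wₕ²(1 − fₕ)sₕ²/nₕ with Wₕ = Nₕ/N, N = 26572.
County 3: Wₕ = 0.47922625; term = 0.47922625²·(1 − 0.04743207)·105/604 = 0.03803028.
County 1: Wₕ = 0.52077375; term = 0.52077375²·(1 − 0.11504553)·320/1592 = 0.048242078.
Sum = 0.086272358.
SE = √(0.086272358) = 0.29372.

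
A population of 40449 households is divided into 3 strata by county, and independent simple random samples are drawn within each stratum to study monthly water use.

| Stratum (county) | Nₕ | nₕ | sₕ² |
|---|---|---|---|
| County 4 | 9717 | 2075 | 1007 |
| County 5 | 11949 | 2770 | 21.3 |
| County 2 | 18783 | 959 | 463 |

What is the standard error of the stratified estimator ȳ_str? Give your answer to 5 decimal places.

Var(ȳ_str) = Σₕ Wₕ²(1 − fₕ)sₕ²/nₕ with Wₕ = Nₕ/N, N = 40449.
County 4: Wₕ = 0.24022844; term = 0.24022844²·(1 − 0.21354327)·1007/2075 = 0.022025969.
County 5: Wₕ = 0.29540903; term = 0.29540903²·(1 − 0.23181856)·21.3/2770 = 5.1547925 × 10^-4.
County 2: Wₕ = 0.46436253; term = 0.46436253²·(1 − 0.05105681)·463/959 = 0.098790899.
Sum = 0.12133235.
SE = √(0.12133235) = 0.34833.

0.34833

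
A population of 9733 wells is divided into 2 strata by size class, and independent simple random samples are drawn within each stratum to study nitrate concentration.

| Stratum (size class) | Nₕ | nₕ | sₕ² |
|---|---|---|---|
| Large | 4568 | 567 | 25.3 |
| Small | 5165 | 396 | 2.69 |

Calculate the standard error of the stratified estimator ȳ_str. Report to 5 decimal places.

0.10186

Var(ȳ_str) = Σₕ Wₕ²(1 − fₕ)sₕ²/nₕ with Wₕ = Nₕ/N, N = 9733.
Large: Wₕ = 0.46933114; term = 0.46933114²·(1 − 0.12412434)·25.3/567 = 0.0086087216.
Small: Wₕ = 0.53066886; term = 0.53066886²·(1 − 0.07666989)·2.69/396 = 0.0017662871.
Sum = 0.010375009.
SE = √(0.010375009) = 0.10186.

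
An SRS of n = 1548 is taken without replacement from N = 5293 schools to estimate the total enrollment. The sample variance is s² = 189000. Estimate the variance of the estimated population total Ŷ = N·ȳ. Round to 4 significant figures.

Var(Ŷ) = N²·Var(ȳ) = N²·(1 − n/N)·s²/n.
f = 1548/5293 = 0.29246174; Var(ȳ) = 0.70753826·189000/1548 = 86.385485.
Var(Ŷ) = 5293² · 86.385485 = 2.4201627 × 10^9.

2.420 × 10^9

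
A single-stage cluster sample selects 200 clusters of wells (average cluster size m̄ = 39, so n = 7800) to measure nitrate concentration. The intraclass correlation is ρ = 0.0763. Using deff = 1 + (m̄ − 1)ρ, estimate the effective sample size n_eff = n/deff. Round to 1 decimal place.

2000.3

deff = 1 + (39 − 1)·0.0763 = 1 + 2.8994 = 3.8994.
n_eff = 7800 / 3.8994 = 2000.3.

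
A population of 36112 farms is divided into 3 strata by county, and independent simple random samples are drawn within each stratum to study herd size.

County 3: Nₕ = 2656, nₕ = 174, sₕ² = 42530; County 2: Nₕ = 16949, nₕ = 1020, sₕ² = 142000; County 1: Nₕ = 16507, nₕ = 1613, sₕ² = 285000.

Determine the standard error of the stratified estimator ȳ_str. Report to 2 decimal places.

7.96

Var(ȳ_str) = Σₕ Wₕ²(1 − fₕ)sₕ²/nₕ with Wₕ = Nₕ/N, N = 36112.
County 3: Wₕ = 0.07354896; term = 0.07354896²·(1 − 0.06551205)·42530/174 = 1.2355858.
County 2: Wₕ = 0.46934537; term = 0.46934537²·(1 − 0.06018054)·142000/1020 = 28.821573.
County 1: Wₕ = 0.45710567; term = 0.45710567²·(1 − 0.09771612)·285000/1613 = 33.310942.
Sum = 63.368101.
SE = √(63.368101) = 7.96.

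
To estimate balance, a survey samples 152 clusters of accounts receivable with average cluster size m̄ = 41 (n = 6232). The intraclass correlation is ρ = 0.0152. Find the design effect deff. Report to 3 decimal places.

1.608

deff = 1 + (41 − 1)·0.0152 = 1 + 0.608 = 1.608.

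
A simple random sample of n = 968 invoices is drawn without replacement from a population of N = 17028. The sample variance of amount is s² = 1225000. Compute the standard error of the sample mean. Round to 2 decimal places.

Under SRS without replacement, Var(ȳ) = (1 − f)·s²/n with f = n/N = 968/17028 = 0.05684755.
Var(ȳ) = (1 − 0.05684755)·1225000/968 = 0.94315245·1265.4959 = 1193.5555.
SE(ȳ) = √(1193.5555) = 34.55.

34.55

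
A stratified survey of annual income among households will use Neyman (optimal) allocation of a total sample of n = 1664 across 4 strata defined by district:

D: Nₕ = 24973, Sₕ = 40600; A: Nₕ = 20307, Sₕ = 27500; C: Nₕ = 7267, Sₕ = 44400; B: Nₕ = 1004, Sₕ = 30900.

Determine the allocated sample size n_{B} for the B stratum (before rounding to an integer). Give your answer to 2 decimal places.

26.80

Neyman allocation: nₕ = n·NₕSₕ / Σⱼ NⱼSⱼ.
Σ NⱼSⱼ = 24973·40600 + 20307·27500 + 7267·44400 + 1004·30900 = 1.9260247 × 10^9.
n_{B} = 1664·1004·30900 / (1.9260247 × 10^9) = 26.80.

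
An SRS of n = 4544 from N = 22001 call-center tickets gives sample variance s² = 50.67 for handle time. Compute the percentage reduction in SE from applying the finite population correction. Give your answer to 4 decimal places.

f = n/N = 4544/22001 = 0.20653607.
SE_no-fpc = √(s²/n) = 0.10559815; SE_fpc = √((1−f)s²/n) = 0.09406323.
Ratio = √(1−f) = 0.89076593. Reduction = 100·(1 − 0.89076593) = 10.9234%.

10.9234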